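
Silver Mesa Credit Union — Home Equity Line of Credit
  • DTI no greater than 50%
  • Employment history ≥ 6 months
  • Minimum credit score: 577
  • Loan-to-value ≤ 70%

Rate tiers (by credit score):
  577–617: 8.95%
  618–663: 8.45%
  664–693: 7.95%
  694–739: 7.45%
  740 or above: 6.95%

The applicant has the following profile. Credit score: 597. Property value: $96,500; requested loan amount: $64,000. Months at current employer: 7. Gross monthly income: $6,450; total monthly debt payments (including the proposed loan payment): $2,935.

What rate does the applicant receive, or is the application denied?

Approved at 8.95%

Credit score 597 ≥ 577 (meets minimum)
LTV = 64,000/96,500 = 66.3% ≤ 70%
Employment 7 ≥ 6 months
Debt-to-income = 2,935/6,450 = 45.5% — meets 50% limit
All requirements met. Score 597 falls in the 577–617 tier → 8.95%.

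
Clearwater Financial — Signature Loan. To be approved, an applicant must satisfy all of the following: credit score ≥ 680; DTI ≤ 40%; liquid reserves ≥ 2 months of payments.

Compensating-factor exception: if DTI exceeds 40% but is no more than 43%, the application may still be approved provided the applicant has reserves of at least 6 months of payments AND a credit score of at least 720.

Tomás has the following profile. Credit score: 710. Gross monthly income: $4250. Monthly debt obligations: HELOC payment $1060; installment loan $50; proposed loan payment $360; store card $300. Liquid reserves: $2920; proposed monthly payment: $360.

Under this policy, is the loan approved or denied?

Credit score 710 ≥ 680 (meets base)
Total debts = (1,060 + 50 + 360 + 300) = 1,770. DTI = 1,770/4,250 = 41.6% > 40% — standard DTI limit exceeded.
Reserves: 2,920 ÷ 360 = 8.1 months (meets 2-month minimum)
41.6% falls in the override range (40%–43%), so the compensating-factor test applies.
Override check — reserves: 8.1 mo (ok); score: 710 (below 720).
Override conditions not both satisfied; exception does not apply.

Denied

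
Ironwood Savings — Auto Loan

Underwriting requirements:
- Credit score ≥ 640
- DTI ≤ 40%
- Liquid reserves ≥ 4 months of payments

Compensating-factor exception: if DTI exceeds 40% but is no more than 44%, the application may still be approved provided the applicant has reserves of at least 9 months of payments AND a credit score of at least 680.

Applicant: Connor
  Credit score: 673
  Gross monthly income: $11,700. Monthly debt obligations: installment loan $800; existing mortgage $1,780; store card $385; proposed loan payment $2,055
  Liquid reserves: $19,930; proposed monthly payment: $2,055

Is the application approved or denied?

Denied

Credit score 673 ≥ 640 (meets base)
Total debts = (800 + 1,780 + 385 + 2,055) = 5,020. DTI: 5,020 ÷ 11,700 = 42.9%, over the 40% base limit.
Liquid reserves cover 19,930/2,055 = 9.7 months — ≥ 4 required
DTI 42.9% is within the 40%–44% exception band; checking compensating factors.
Override check — reserves: 9.7 mo (ok); score: 673 (below 680).
Override conditions not both satisfied; exception does not apply.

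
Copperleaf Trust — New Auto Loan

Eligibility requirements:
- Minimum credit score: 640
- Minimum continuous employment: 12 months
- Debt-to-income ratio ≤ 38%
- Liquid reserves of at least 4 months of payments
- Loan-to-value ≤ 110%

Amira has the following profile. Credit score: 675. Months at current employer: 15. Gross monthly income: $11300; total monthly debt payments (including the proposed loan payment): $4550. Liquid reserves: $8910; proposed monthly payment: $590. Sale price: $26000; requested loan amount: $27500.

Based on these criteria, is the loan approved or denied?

Credit score 675 ≥ 640 (meets)
Employment 15 ≥ 12 months
DTI: 4,550 ÷ 11,300 = 40.3%, exceeds the 38% cap
Liquid reserves cover 8,910/590 = 15.1 months — ≥ 4 required
Loan-to-value = 27,500/26,000 = 105.8% — pass (110% max)
Fails on DTI.

Denied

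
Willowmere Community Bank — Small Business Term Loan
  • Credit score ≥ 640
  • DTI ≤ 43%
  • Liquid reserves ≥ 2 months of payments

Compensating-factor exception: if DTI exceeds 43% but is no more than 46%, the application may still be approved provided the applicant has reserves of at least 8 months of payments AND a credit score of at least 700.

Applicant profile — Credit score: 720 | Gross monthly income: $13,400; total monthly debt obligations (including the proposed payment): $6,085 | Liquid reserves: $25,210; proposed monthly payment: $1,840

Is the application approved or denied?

Approved

Credit score 720 ≥ 640 (meets base)
DTI: 6,085 ÷ 13,400 = 45.4%, over the 43% base limit.
Reserves = 25,210/1,840 = 13.7 months ≥ 2
DTI 45.4% is within the 43%–46% exception band; checking compensating factors.
Reserves 13.7 ≥ 8 months; credit score 720 ≥ 700.
Both compensating conditions met → exception applies.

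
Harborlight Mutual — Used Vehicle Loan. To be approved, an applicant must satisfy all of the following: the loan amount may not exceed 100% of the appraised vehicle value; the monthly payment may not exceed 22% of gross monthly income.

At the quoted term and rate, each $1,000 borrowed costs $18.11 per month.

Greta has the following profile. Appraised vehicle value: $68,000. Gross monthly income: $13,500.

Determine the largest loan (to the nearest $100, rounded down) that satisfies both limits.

$68,000

Payment cap: 22% × $13,500 = $2,970/month.
At $18.11 per $1,000, that supports 2,970/18.11 × 1,000 ≈ $163,997 → $163,900.
LTV cap: 100% × $68,000 = $68,000 → $68,000.
Binding constraint: loan-to-value.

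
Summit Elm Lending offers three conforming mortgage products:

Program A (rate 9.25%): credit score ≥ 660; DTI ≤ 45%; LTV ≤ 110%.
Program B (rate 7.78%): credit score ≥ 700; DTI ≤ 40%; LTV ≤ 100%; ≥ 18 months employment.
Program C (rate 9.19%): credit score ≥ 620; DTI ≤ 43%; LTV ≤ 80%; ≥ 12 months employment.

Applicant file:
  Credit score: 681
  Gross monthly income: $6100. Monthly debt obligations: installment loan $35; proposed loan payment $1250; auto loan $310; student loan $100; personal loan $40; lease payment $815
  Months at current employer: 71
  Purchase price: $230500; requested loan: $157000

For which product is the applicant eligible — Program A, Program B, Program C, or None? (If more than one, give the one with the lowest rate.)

Total debts = (35 + 1,250 + 310 + 100 + 40 + 815) = 2,550; DTI = 2,550/6,100 = 41.8%.
LTV = 157,000/230,500 = 68.1%.
Program A: score 681 ≥ 660; DTI 41.8% ≤ 45%; LTV 68.1% ≤ 110% → qualifies.
Program B: score 681 < 700; DTI 41.8% > 40%; LTV 68.1% ≤ 100%; employment 71 ≥ 18 mo → does not qualify.
Program C: score 681 ≥ 620; DTI 41.8% ≤ 43%; LTV 68.1% ≤ 80%; employment 71 ≥ 12 mo → qualifies.
Qualifying: Program A, Program C. Lowest rate is 9.19% → Program C.

Program C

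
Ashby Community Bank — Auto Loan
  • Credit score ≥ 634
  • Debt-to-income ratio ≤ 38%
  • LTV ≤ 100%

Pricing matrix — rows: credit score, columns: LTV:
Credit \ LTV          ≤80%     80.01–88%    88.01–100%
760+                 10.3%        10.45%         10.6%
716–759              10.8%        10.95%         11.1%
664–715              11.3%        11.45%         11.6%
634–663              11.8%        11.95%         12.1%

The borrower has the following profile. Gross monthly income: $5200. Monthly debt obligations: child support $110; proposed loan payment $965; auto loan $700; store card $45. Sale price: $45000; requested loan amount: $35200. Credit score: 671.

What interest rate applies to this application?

11.3%

Credit score 671 ≥ 634; Total monthly debts = (110 + 965 + 700 + 45) = 1,820. Debt-to-income = 1,820/5,200 = 35% — meets 38% limit
LTV = 35,200/45,000 = 78.2% ≤ 100%
Row: 671 falls in 664–715. Column: 78.2% falls in ≤80%. Rate = 11.3%.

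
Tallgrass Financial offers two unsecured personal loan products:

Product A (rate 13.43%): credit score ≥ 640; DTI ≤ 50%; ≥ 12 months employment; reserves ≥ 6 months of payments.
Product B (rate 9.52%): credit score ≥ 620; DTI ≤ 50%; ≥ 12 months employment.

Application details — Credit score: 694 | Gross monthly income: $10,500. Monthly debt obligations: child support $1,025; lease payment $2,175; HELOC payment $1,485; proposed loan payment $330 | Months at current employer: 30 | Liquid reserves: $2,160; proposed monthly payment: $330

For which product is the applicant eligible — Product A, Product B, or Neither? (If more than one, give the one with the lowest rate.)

Total debts = (1,025 + 2,175 + 1,485 + 330) = 5,015; DTI = 5,015/10,500 = 47.8%.
Reserves = 2,160/330 = 6.5 months.
Product A: score 694 ≥ 640; DTI 47.8% ≤ 50%; employment 30 ≥ 12 mo; reserves 6.5 ≥ 6 mo → qualifies.
Product B: score 694 ≥ 620; DTI 47.8% ≤ 50%; employment 30 ≥ 12 mo → qualifies.
Qualifying: Product A, Product B. Lowest rate is 9.52% → Product B.

Product B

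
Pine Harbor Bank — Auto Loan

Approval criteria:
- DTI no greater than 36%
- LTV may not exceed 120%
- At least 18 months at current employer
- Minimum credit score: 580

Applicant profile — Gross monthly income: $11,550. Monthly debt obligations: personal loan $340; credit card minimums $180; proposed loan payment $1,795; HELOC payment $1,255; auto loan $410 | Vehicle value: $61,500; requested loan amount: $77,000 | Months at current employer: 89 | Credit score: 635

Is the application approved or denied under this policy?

Denied

Total monthly debts = (340 + 180 + 1,795 + 1,255 + 410) = 3,980. DTI = 3,980/11,550 = 34.5% ≤ 36%
LTV = 77,000/61,500 = 125.2% > 120%
Employment 89 ≥ 18 months
Credit score 635 ≥ 580 (meets)
Fails on LTV.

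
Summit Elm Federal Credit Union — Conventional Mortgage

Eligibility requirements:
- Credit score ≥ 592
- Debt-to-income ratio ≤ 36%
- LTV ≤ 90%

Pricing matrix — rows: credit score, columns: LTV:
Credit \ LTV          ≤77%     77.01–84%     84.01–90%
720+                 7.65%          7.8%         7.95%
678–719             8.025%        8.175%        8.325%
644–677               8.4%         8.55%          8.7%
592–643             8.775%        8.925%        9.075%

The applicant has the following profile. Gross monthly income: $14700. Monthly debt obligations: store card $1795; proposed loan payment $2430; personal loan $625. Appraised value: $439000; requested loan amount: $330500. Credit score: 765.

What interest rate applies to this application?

7.65%

Credit score 765 ≥ 592; Total monthly debts = (1,795 + 2,430 + 625) = 4,850. Debt-to-income = 4,850/14,700 = 33% — meets 36% limit
Loan-to-value = 330,500/439,000 = 75.3% — pass (90% max)
Credit 765 → row 720+; LTV 75.3% → column ≤77%. Grid cell → 7.65%.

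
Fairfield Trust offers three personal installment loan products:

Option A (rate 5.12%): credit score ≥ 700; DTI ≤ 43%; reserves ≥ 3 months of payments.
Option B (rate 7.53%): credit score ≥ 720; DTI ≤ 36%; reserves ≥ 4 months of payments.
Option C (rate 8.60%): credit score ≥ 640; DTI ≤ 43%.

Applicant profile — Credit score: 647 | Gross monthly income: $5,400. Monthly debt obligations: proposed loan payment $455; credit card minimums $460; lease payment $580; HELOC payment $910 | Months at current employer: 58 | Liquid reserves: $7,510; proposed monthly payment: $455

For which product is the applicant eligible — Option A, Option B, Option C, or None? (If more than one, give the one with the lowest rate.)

None

Total debts = (455 + 460 + 580 + 910) = 2,405; DTI = 2,405/5,400 = 44.5%.
Reserves = 7,510/455 = 16.5 months.
Option A: score 647 < 700; DTI 44.5% > 43%; reserves 16.5 ≥ 3 mo → does not qualify.
Option B: score 647 < 720; DTI 44.5% > 36%; reserves 16.5 ≥ 4 mo → does not qualify.
Option C: score 647 ≥ 640; DTI 44.5% > 43% → does not qualify.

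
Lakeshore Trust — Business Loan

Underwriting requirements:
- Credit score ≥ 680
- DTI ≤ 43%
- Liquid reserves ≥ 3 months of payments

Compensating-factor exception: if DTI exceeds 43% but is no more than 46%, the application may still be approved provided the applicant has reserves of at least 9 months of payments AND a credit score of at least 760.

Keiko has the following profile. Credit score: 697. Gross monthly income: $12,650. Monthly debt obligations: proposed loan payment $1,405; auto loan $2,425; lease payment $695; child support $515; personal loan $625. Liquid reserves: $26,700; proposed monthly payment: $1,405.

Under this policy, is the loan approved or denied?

Denied

Credit score 697 ≥ 680 (meets base)
Total debts = (1,405 + 2,425 + 695 + 515 + 625) = 5,665. DTI = 5,665/12,650 = 44.8% > 43% — standard DTI limit exceeded.
Liquid reserves cover 26,700/1,405 = 19.0 months — ≥ 3 required
44.8% falls in the override range (43%–46%), so the compensating-factor test applies.
Reserves 19.0 ≥ 9 months; credit score 697 < 760.
Compensating-factor requirement not fully met.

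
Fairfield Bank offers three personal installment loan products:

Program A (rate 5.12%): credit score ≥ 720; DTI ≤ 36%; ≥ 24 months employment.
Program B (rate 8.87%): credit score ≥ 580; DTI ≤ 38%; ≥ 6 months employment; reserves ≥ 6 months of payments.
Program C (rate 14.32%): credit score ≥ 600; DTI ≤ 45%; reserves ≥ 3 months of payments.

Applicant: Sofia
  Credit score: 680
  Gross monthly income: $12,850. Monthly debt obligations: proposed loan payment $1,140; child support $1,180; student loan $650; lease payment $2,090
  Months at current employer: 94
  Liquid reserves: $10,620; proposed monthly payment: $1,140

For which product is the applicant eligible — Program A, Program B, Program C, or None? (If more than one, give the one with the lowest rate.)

Total debts = (1,140 + 1,180 + 650 + 2,090) = 5,060; DTI = 5,060/12,850 = 39.4%.
Reserves = 10,620/1,140 = 9.3 months.
Program A: score 680 < 720; DTI 39.4% > 36%; employment 94 ≥ 24 mo → does not qualify.
Program B: score 680 ≥ 580; DTI 39.4% > 38%; employment 94 ≥ 6 mo; reserves 9.3 ≥ 6 mo → does not qualify.
Program C: score 680 ≥ 600; DTI 39.4% ≤ 45%; reserves 9.3 ≥ 3 mo → qualifies.

Program C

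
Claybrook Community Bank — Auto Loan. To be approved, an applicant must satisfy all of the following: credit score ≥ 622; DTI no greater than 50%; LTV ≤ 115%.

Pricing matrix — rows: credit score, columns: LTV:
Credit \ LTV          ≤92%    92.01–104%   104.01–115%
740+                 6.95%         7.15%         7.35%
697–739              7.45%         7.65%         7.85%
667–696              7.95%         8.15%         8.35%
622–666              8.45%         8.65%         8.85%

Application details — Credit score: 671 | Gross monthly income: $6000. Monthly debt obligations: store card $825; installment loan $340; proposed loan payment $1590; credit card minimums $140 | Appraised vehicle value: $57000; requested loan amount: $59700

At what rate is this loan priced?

Credit score 671 ≥ 622; Total monthly debts = (825 + 340 + 1,590 + 140) = 2,895. Debt-to-income = 2,895/6,000 = 48.2% — meets 50% limit
Loan-to-value = 59,700/57,000 = 104.7% — pass (115% max)
Credit 671 → row 667–696; LTV 104.7% → column 104.01–115%. Grid cell → 8.35%.

8.35%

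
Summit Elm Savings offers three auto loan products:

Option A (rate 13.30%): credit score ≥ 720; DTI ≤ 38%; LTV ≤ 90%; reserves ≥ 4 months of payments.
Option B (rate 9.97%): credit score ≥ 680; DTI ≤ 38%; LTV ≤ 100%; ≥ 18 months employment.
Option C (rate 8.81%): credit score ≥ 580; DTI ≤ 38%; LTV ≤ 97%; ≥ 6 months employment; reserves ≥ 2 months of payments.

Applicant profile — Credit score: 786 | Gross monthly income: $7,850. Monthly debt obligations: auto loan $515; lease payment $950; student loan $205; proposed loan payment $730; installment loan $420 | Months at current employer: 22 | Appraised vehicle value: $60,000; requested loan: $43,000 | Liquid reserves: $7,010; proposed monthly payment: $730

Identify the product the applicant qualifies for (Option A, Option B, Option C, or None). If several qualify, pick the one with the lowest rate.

Option C

Total debts = (515 + 950 + 205 + 730 + 420) = 2,820; DTI = 2,820/7,850 = 35.9%.
LTV = 43,000/60,000 = 71.7%.
Reserves = 7,010/730 = 9.6 months.
Option A: score 786 ≥ 720; DTI 35.9% ≤ 38%; LTV 71.7% ≤ 90%; reserves 9.6 ≥ 4 mo → qualifies.
Option B: score 786 ≥ 680; DTI 35.9% ≤ 38%; LTV 71.7% ≤ 100%; employment 22 ≥ 18 mo → qualifies.
Option C: score 786 ≥ 580; DTI 35.9% ≤ 38%; LTV 71.7% ≤ 97%; employment 22 ≥ 6 mo; reserves 9.6 ≥ 2 mo → qualifies.
Qualifying: Option A, Option B, Option C. Lowest rate is 8.81% → Option C.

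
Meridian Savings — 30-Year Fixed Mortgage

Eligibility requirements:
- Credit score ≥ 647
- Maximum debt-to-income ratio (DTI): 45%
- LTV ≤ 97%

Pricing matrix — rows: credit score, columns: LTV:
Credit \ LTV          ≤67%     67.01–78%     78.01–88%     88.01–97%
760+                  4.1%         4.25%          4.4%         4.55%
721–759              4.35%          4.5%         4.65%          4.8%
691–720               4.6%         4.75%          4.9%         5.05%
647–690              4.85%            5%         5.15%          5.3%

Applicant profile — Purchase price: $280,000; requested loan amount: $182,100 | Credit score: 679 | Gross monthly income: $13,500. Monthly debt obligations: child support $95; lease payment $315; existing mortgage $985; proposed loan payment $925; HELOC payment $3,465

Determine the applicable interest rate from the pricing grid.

Credit score 679 ≥ 647; Total monthly debts = (95 + 315 + 985 + 925 + 3,465) = 5,785. DTI = 5,785/13,500 = 42.9% ≤ 45%
LTV: 182,100 ÷ 280,000 = 65%, within 97% cap
Score 679 is in the 647–690 band; LTV 65% is in the ≤67% band → 4.85%.

4.85%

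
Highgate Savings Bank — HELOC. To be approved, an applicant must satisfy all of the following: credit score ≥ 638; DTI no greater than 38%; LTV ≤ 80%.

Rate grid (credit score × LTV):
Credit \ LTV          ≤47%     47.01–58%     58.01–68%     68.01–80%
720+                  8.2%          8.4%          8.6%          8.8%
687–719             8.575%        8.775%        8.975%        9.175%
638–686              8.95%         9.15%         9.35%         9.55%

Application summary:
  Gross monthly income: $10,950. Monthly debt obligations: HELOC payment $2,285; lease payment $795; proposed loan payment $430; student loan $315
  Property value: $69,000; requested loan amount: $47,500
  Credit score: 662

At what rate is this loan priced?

9.55%

Credit score 662 ≥ 638; Total monthly debts = (2,285 + 795 + 430 + 315) = 3,825. Debt-to-income = 3,825/10,950 = 34.9% — meets 38% limit
LTV = 47,500/69,000 = 68.8% ≤ 80%
Row: 662 falls in 638–686. Column: 68.8% falls in 68.01–80%. Rate = 9.55%.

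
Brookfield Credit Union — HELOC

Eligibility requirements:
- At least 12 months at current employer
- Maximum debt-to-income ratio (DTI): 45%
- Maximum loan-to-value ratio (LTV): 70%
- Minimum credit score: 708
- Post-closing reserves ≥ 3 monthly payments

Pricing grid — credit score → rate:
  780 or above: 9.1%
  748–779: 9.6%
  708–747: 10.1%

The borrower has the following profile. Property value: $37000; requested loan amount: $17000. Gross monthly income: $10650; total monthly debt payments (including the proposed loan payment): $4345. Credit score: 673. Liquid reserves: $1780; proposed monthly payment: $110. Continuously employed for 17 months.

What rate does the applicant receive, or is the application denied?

Credit score 673 < 708 (below minimum)
Employment 17 ≥ 12 months
LTV: 17,000 ÷ 37,000 = 45.9%, within 70% cap
DTI: 4,345 ÷ 10,650 = 40.8%, within the 45% cap
Liquid reserves cover 1,780/110 = 16.2 months — ≥ 3 required
Not all requirements met → denied.

Denied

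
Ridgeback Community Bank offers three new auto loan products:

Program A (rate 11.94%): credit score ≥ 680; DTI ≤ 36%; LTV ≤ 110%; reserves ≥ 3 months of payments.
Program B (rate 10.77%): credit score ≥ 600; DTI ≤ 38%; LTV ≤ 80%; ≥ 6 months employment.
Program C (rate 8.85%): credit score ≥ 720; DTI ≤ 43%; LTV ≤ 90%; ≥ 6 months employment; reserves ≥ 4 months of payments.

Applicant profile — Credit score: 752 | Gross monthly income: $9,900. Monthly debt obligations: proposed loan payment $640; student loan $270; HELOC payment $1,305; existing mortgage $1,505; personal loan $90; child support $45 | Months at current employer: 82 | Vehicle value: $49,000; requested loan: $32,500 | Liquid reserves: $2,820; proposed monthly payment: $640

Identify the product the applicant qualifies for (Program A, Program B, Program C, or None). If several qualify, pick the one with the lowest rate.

Total debts = (640 + 270 + 1,305 + 1,505 + 90 + 45) = 3,855; DTI = 3,855/9,900 = 38.9%.
LTV = 32,500/49,000 = 66.3%.
Reserves = 2,820/640 = 4.4 months.
Program A: score 752 ≥ 680; DTI 38.9% > 36%; LTV 66.3% ≤ 110%; reserves 4.4 ≥ 3 mo → does not qualify.
Program B: score 752 ≥ 600; DTI 38.9% > 38%; LTV 66.3% ≤ 80%; employment 82 ≥ 6 mo → does not qualify.
Program C: score 752 ≥ 720; DTI 38.9% ≤ 43%; LTV 66.3% ≤ 90%; employment 82 ≥ 6 mo; reserves 4.4 ≥ 4 mo → qualifies.

Program C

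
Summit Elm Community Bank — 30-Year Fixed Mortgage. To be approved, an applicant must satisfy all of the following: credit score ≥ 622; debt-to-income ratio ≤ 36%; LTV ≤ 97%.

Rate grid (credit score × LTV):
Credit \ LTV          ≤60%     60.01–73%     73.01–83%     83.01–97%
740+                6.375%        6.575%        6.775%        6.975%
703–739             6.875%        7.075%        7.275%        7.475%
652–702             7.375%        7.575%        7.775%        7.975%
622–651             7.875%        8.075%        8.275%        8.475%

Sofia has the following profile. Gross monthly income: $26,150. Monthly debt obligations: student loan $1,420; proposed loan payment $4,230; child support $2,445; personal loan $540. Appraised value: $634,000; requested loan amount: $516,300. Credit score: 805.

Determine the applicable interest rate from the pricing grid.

Credit score 805 ≥ 622; Total monthly debts = (1,420 + 4,230 + 2,445 + 540) = 8,635. Debt-to-income = 8,635/26,150 = 33% — meets 36% limit
LTV: 516,300 ÷ 634,000 = 81.4%, within 97% cap
Row: 805 falls in 740+. Column: 81.4% falls in 73.01–83%. Rate = 6.775%.

6.775%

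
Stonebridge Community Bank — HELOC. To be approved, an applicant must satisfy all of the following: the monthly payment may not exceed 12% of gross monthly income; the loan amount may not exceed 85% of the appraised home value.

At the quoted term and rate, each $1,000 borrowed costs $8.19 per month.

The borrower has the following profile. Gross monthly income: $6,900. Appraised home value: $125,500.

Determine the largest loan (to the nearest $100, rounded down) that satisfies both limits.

$101,000

Payment cap: 12% × $6,900 = $828/month.
At $8.19 per $1,000, that supports 828/8.19 × 1,000 ≈ $101,098 → $101,000.
LTV cap: 85% × $125,500 = $106,675 → $106,600.
Binding constraint: payment-to-income.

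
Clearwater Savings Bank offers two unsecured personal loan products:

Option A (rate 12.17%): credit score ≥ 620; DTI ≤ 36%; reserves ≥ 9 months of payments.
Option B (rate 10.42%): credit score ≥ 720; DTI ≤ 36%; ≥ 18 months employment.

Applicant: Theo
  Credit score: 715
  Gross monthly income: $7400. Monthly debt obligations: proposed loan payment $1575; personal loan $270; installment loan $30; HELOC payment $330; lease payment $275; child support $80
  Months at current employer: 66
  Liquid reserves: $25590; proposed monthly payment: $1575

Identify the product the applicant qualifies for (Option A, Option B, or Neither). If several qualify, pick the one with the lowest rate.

Option A

Total debts = (1,575 + 270 + 30 + 330 + 275 + 80) = 2,560; DTI = 2,560/7,400 = 34.6%.
Reserves = 25,590/1,575 = 16.2 months.
Option A: score 715 ≥ 620; DTI 34.6% ≤ 36%; reserves 16.2 ≥ 9 mo → qualifies.
Option B: score 715 < 720; DTI 34.6% ≤ 36%; employment 66 ≥ 18 mo → does not qualify.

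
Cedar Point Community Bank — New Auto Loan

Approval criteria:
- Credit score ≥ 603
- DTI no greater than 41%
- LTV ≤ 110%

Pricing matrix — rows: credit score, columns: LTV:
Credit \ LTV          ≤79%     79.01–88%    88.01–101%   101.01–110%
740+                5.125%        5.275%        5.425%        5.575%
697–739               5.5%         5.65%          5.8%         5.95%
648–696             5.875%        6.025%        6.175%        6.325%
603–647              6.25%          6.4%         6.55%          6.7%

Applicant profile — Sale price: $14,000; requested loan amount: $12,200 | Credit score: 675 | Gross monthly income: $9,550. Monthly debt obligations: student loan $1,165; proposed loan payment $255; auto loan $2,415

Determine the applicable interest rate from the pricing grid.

Credit score 675 ≥ 603; Total monthly debts = (1,165 + 255 + 2,415) = 3,835. DTI: 3,835 ÷ 9,550 = 40.2%, within the 41% cap
LTV: 12,200 ÷ 14,000 = 87.1%, within 110% cap
Credit 675 → row 648–696; LTV 87.1% → column 79.01–88%. Grid cell → 6.025%.

6.025%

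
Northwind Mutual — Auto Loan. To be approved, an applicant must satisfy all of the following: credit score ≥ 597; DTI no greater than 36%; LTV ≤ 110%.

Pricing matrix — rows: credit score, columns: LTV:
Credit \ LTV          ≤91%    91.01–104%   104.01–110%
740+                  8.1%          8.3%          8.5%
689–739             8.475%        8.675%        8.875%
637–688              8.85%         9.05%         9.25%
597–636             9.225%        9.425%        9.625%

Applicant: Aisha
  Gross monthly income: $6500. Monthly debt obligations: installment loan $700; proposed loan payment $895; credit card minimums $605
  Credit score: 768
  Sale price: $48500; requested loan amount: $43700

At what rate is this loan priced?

8.1%

Credit score 768 ≥ 597; Total monthly debts = (700 + 895 + 605) = 2,200. Debt-to-income = 2,200/6,500 = 33.8% — meets 36% limit
LTV = 43,700/48,500 = 90.1% ≤ 110%
Credit 768 → row 740+; LTV 90.1% → column ≤91%. Grid cell → 8.1%.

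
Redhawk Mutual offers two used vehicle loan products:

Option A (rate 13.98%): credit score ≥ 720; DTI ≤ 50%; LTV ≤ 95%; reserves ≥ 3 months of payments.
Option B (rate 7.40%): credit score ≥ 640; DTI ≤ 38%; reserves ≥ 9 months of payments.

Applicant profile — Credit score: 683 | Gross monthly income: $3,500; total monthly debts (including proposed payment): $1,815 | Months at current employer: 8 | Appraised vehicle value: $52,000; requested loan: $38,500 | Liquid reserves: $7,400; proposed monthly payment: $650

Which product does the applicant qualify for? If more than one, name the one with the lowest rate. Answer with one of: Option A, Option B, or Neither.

Neither

DTI = 1,815/3,500 = 51.9%.
LTV = 38,500/52,000 = 74%.
Reserves = 7,400/650 = 11.4 months.
Option A: score 683 < 720; DTI 51.9% > 50%; LTV 74% ≤ 95%; reserves 11.4 ≥ 3 mo → does not qualify.
Option B: score 683 ≥ 640; DTI 51.9% > 38%; reserves 11.4 ≥ 9 mo → does not qualify.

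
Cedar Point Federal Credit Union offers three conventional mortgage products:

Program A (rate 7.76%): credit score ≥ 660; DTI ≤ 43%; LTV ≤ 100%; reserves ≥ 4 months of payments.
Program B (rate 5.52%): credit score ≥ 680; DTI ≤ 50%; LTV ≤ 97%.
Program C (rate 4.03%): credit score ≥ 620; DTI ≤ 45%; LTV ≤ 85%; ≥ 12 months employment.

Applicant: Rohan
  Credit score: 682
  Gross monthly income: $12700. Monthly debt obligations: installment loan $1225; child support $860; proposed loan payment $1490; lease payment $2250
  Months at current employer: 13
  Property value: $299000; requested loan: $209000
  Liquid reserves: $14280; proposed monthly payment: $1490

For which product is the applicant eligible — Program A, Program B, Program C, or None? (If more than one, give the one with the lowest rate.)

Total debts = (1,225 + 860 + 1,490 + 2,250) = 5,825; DTI = 5,825/12,700 = 45.9%.
LTV = 209,000/299,000 = 69.9%.
Reserves = 14,280/1,490 = 9.6 months.
Program A: score 682 ≥ 660; DTI 45.9% > 43%; LTV 69.9% ≤ 100%; reserves 9.6 ≥ 4 mo → does not qualify.
Program B: score 682 ≥ 680; DTI 45.9% ≤ 50%; LTV 69.9% ≤ 97% → qualifies.
Program C: score 682 ≥ 620; DTI 45.9% > 45%; LTV 69.9% ≤ 85%; employment 13 ≥ 12 mo → does not qualify.

Program B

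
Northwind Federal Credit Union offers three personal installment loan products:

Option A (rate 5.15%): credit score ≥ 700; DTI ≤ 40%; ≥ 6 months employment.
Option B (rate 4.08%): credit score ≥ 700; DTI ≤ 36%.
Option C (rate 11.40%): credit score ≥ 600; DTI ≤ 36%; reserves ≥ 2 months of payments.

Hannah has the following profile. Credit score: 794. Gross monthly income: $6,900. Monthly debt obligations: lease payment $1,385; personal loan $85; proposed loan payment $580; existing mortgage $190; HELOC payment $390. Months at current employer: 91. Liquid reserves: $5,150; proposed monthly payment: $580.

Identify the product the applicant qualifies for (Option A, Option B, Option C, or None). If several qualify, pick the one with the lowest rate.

Total debts = (1,385 + 85 + 580 + 190 + 390) = 2,630; DTI = 2,630/6,900 = 38.1%.
Reserves = 5,150/580 = 8.9 months.
Option A: score 794 ≥ 700; DTI 38.1% ≤ 40%; employment 91 ≥ 6 mo → qualifies.
Option B: score 794 ≥ 700; DTI 38.1% > 36% → does not qualify.
Option C: score 794 ≥ 600; DTI 38.1% > 36%; reserves 8.9 ≥ 2 mo → does not qualify.

Option A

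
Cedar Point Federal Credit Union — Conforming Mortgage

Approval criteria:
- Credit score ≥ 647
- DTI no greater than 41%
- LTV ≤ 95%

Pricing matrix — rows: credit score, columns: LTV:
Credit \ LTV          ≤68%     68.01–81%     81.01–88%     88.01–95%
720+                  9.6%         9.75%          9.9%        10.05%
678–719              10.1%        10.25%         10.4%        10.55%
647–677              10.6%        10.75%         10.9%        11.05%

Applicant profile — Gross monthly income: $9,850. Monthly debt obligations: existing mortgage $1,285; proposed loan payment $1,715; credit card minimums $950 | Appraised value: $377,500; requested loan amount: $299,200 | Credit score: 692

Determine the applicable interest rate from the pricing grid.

Credit score 692 ≥ 647; Total monthly debts = (1,285 + 1,715 + 950) = 3,950. Debt-to-income = 3,950/9,850 = 40.1% — meets 41% limit
LTV: 299,200 ÷ 377,500 = 79.3%, within 95% cap
Credit 692 → row 678–719; LTV 79.3% → column 68.01–81%. Grid cell → 10.25%.

10.25%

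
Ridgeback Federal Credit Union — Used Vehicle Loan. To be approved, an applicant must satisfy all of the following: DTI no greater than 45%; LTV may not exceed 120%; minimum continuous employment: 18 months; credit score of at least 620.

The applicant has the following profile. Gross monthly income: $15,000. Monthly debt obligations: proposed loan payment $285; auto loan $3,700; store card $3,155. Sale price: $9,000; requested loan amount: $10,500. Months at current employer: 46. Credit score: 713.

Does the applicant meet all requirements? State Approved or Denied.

Total monthly debts = (285 + 3,700 + 3,155) = 7,140. DTI = 7,140/15,000 = 47.6% > 45%
LTV = 10,500/9,000 = 116.7% ≤ 120%
Employment 46 ≥ 18 months
Credit score 713 ≥ 620 (meets)
Fails on DTI.

Denied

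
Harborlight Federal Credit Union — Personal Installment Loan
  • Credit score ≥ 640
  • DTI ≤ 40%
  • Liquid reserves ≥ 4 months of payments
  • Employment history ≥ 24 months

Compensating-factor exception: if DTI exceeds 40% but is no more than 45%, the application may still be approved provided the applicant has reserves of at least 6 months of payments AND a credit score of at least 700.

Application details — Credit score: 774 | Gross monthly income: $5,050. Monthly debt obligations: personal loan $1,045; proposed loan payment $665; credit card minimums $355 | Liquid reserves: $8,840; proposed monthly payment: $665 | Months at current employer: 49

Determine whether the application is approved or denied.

Credit score 774 ≥ 640 (meets base)
Total debts = (1,045 + 665 + 355) = 2,065. DTI = 2,065/5,050 = 40.9% > 40% — standard DTI limit exceeded.
Reserves: 8,840 ÷ 665 = 13.3 months (meets 4-month minimum)
Employment 49 ≥ 24 months
DTI 40.9% is within the 40%–45% exception band; checking compensating factors.
Override check — reserves: 13.3 mo (ok); score: 774 (ok).
Both compensating conditions met → exception applies.

Approved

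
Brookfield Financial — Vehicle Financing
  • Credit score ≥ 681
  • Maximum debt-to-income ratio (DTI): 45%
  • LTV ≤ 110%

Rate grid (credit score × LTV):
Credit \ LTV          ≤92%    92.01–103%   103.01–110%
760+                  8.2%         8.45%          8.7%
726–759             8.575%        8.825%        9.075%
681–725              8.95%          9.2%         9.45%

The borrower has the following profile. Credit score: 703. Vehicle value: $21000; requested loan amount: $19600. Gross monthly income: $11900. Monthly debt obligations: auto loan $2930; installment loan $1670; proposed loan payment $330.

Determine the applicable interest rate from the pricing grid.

9.2%

Credit score 703 ≥ 681; Total monthly debts = (2,930 + 1,670 + 330) = 4,930. DTI = 4,930/11,900 = 41.4% ≤ 45%
LTV = 19,600/21,000 = 93.3% ≤ 110%
Score 703 is in the 681–725 band; LTV 93.3% is in the 92.01–103% band → 9.2%.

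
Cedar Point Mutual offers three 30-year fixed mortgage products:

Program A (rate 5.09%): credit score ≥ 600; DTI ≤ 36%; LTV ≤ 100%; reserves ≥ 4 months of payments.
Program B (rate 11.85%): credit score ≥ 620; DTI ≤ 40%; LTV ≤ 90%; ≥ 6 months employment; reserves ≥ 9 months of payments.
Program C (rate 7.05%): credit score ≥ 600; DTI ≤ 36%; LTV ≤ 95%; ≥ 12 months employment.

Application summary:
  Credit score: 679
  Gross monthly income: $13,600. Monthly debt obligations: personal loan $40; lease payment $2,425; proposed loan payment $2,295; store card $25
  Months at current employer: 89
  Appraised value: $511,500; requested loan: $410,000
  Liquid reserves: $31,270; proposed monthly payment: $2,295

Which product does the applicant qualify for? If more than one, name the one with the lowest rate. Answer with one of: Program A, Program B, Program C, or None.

Total debts = (40 + 2,425 + 2,295 + 25) = 4,785; DTI = 4,785/13,600 = 35.2%.
LTV = 410,000/511,500 = 80.2%.
Reserves = 31,270/2,295 = 13.6 months.
Program A: score 679 ≥ 600; DTI 35.2% ≤ 36%; LTV 80.2% ≤ 100%; reserves 13.6 ≥ 4 mo → qualifies.
Program B: score 679 ≥ 620; DTI 35.2% ≤ 40%; LTV 80.2% ≤ 90%; employment 89 ≥ 6 mo; reserves 13.6 ≥ 9 mo → qualifies.
Program C: score 679 ≥ 600; DTI 35.2% ≤ 36%; LTV 80.2% ≤ 95%; employment 89 ≥ 12 mo → qualifies.
Qualifying: Program A, Program B, Program C. Lowest rate is 5.09% → Program A.

Program A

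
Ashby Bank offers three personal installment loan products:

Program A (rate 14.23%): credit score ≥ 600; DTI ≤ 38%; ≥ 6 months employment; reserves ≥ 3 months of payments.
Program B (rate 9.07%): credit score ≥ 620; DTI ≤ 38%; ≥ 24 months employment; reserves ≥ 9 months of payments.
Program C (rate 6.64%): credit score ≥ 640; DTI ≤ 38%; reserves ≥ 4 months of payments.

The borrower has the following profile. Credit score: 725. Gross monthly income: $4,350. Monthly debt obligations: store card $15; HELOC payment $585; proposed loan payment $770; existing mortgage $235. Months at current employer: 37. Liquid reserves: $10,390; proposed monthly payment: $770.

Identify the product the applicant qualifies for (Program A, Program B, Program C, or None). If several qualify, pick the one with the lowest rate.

Total debts = (15 + 585 + 770 + 235) = 1,605; DTI = 1,605/4,350 = 36.9%.
Reserves = 10,390/770 = 13.5 months.
Program A: score 725 ≥ 600; DTI 36.9% ≤ 38%; employment 37 ≥ 6 mo; reserves 13.5 ≥ 3 mo → qualifies.
Program B: score 725 ≥ 620; DTI 36.9% ≤ 38%; employment 37 ≥ 24 mo; reserves 13.5 ≥ 9 mo → qualifies.
Program C: score 725 ≥ 640; DTI 36.9% ≤ 38%; reserves 13.5 ≥ 4 mo → qualifies.
Qualifying: Program A, Program B, Program C. Lowest rate is 6.64% → Program C.

Program C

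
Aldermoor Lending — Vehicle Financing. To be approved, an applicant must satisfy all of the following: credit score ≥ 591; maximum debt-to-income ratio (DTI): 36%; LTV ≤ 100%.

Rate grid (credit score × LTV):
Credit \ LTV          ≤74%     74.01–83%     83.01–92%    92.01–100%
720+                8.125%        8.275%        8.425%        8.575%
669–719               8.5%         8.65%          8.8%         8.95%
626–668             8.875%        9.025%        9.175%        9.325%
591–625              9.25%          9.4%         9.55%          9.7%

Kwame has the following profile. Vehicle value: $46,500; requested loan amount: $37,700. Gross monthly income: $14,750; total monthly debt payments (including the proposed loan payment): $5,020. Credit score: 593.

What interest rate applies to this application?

Credit score 593 ≥ 591; DTI: 5,020 ÷ 14,750 = 34%, within the 36% cap
Loan-to-value = 37,700/46,500 = 81.1% — pass (100% max)
Credit 593 → row 591–625; LTV 81.1% → column 74.01–83%. Grid cell → 9.4%.

9.4%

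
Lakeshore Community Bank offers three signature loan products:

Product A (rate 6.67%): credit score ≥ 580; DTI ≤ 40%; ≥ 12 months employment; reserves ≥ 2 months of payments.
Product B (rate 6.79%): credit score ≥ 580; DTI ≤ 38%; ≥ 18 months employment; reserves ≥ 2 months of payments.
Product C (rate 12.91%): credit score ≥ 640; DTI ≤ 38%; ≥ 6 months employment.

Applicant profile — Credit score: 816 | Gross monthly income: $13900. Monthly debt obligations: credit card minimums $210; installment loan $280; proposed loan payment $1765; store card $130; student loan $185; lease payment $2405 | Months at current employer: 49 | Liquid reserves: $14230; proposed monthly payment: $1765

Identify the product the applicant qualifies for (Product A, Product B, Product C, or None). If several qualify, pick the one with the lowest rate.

Total debts = (210 + 280 + 1,765 + 130 + 185 + 2,405) = 4,975; DTI = 4,975/13,900 = 35.8%.
Reserves = 14,230/1,765 = 8.1 months.
Product A: score 816 ≥ 580; DTI 35.8% ≤ 40%; employment 49 ≥ 12 mo; reserves 8.1 ≥ 2 mo → qualifies.
Product B: score 816 ≥ 580; DTI 35.8% ≤ 38%; employment 49 ≥ 18 mo; reserves 8.1 ≥ 2 mo → qualifies.
Product C: score 816 ≥ 640; DTI 35.8% ≤ 38%; employment 49 ≥ 6 mo → qualifies.
Qualifying: Product A, Product B, Product C. Lowest rate is 6.67% → Product A.

Product A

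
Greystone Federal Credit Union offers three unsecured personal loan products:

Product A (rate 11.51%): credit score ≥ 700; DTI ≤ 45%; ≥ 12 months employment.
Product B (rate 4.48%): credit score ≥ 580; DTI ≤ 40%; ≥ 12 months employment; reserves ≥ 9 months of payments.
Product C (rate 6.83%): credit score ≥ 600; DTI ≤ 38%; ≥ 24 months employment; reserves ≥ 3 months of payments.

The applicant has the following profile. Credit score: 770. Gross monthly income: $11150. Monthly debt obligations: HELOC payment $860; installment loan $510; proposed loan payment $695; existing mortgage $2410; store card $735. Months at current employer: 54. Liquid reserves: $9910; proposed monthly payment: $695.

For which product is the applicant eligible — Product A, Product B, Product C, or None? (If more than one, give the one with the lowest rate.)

Total debts = (860 + 510 + 695 + 2,410 + 735) = 5,210; DTI = 5,210/11,150 = 46.7%.
Reserves = 9,910/695 = 14.3 months.
Product A: score 770 ≥ 700; DTI 46.7% > 45%; employment 54 ≥ 12 mo → does not qualify.
Product B: score 770 ≥ 580; DTI 46.7% > 40%; employment 54 ≥ 12 mo; reserves 14.3 ≥ 9 mo → does not qualify.
Product C: score 770 ≥ 600; DTI 46.7% > 38%; employment 54 ≥ 24 mo; reserves 14.3 ≥ 3 mo → does not qualify.

None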